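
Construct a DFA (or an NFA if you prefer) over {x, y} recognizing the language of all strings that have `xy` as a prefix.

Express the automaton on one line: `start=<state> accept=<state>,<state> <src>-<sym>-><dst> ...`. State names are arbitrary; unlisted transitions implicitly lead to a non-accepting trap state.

Walk along `xy` while the input agrees: from A take `x` to B, and so on. Any deviation drops to the rejecting sink D. Once C is reached the prefix is confirmed and every continuation is accepted.
A 4-state machine:
       x  y 
>  A   B  D 
   B   D  C 
 * C   C  C 
   D   D  D 
(> = start, * = accepting)

start=A accept=C A-x->B A-y->D B-x->D B-y->C C-x->C C-y->C D-x->D D-y->D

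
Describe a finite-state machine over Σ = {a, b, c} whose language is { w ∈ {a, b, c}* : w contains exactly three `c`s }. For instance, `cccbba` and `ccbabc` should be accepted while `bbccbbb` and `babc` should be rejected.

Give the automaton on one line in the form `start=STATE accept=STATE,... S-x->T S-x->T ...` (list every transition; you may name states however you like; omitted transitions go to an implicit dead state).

start=q0 accept=q3 q0-a->q0 q0-b->q0 q0-c->q1 q1-a->q1 q1-b->q1 q1-c->q2 q2-a->q2 q2-b->q2 q2-c->q3 q3-a->q3 q3-b->q3 q3-c->q4 q4-a->q4 q4-b->q4 q4-c->q4

Count `c`s, saturating at 4: states q0 through q3 mean 0 through 3 `c`s seen; q4 means more than 3. Each `c` increments (capped at q4); other symbols loop. Accept from {q3}.
        a   b   c  
>  q0   q0  q0  q1 
   q1   q1  q1  q2 
   q2   q2  q2  q3 
 * q3   q3  q3  q4 
   q4   q4  q4  q4 
(> = start, * = accepting)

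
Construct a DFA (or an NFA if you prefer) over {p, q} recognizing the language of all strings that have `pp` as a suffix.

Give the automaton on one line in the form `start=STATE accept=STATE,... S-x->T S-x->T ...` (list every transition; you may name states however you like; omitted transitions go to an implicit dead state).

start=A accept=C A-p->B A-q->A B-p->C B-q->A C-p->C C-q->A

Remember how much of `pp` the current input suffix matches. State A means no match yet; B means the last symbol is `p`; C means the last 2 symbols are `pp`. Only C accepts. On a mismatch, fall back to the longest proper suffix that is still a prefix of `pp`.
       p  q 
>  A   B  A 
   B   C  A 
 * C   C  A 
(> = start, * = accepting)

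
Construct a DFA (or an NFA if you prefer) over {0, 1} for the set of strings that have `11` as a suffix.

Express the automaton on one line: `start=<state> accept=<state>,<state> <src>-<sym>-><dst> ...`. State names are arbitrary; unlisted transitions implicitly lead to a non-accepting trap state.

start=q0 accept=q2 q0-0->q0 q0-1->q1 q1-0->q0 q1-1->q2 q2-0->q0 q2-1->q2

Remember how much of `11` the current input suffix matches. State q0 means no match yet; q1 means the last symbol is `1`; q2 means the last 2 symbols are `11`. Only q2 accepts. On a mismatch, fall back to the longest proper suffix that is still a prefix of `11`.
        0   1  
>  q0   q0  q1 
   q1   q0  q2 
 * q2   q0  q2 
(> = start, * = accepting)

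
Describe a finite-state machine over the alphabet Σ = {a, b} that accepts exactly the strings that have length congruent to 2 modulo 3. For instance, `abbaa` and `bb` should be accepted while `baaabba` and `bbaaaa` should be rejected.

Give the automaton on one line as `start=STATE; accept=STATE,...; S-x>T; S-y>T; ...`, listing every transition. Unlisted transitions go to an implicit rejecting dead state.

Only the length mod 3 matters, so use a 3-cycle: from any state, every input symbol moves to the next state, wrapping q2 back to q0. Mark q2 accepting.
        a   b  
>  q0   q1  q1 
   q1   q2  q2 
 * q2   q0  q0 
(> = start, * = accepting)

start=q0; accept=q2; q0-a>q1; q0-b>q1; q1-a>q2; q1-b>q2; q2-a>q0; q2-b>q0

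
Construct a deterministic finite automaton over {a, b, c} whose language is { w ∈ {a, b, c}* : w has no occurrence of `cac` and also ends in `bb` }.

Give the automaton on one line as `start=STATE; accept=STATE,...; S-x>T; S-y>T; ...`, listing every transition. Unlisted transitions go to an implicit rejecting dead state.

Handle the two conditions separately and then intersect. One (4 states) tracks partial matches of the forbidden pattern `cac`; the other (3 states) tracks how much of the suffix `bb` has currently been matched. Each combined state is a pair, one component from each; accept when both components accept.
8 states suffice.
        a   b   c  
>  q0   q0  q1  q2 
   q1   q0  q3  q2 
   q2   q4  q1  q2 
 * q3   q0  q3  q2 
   q4   q0  q1  q5 
   q5   q5  q6  q5 
   q6   q5  q7  q5 
   q7   q5  q7  q5 
(> = start, * = accepting)

start=q0; accept=q3; q0-a>q0; q0-b>q1; q0-c>q2; q1-a>q0; q1-b>q3; q1-c>q2; q2-a>q4; q2-b>q1; q2-c>q2; q3-a>q0; q3-b>q3; q3-c>q2; q4-a>q0; q4-b>q1; q4-c>q5; q5-a>q5; q5-b>q6; q5-c>q5; q6-a>q5; q6-b>q7; q6-c>q5; q7-a>q5; q7-b>q7; q7-c>q5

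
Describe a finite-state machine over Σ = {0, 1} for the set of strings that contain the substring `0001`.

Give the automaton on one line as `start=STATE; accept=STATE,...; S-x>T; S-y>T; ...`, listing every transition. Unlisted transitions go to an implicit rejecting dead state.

States q0..q3 record the length of the longest prefix of `0001` that matches the current input suffix. Reaching q4 means `0001` has been seen, and we stay there forever. Accept from q4.
        0   1  
>  q0   q1  q0 
   q1   q2  q0 
   q2   q3  q0 
   q3   q3  q4 
 * q4   q4  q4 
(> = start, * = accepting)

start=q0; accept=q4; q0-0>q1; q0-1>q0; q1-0>q2; q1-1>q0; q2-0>q3; q2-1>q0; q3-0>q3; q3-1>q4; q4-0>q4; q4-1>q4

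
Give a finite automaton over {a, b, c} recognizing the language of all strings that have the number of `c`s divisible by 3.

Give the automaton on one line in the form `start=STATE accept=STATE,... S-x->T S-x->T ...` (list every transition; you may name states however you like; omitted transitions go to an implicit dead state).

start=q0 accept=q0 q0-a->q0 q0-b->q0 q0-c->q1 q1-a->q1 q1-b->q1 q1-c->q2 q2-a->q2 q2-b->q2 q2-c->q0

The only thing that matters is how many `c`s have appeared, reduced mod 3. Use one state per residue: q0 for 0, …, q2 for 2. Reading `c` moves to the next residue; anything else stays put. q0 is accepting.
A 3-state machine:
        a   b   c  
>* q0   q0  q0  q1 
   q1   q1  q1  q2 
   q2   q2  q2  q0 
(> = start, * = accepting)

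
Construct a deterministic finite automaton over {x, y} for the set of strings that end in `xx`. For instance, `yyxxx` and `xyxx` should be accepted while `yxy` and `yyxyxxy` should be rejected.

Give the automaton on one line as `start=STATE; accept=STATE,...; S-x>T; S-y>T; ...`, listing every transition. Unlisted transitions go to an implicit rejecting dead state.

Remember how much of `xx` the current input suffix matches. State q0 means no match yet; q1 means the last symbol is `x`; q2 means the last 2 symbols are `xx`. Only q2 accepts. On a mismatch, fall back to the longest proper suffix that is still a prefix of `xx`.
        x   y  
>  q0   q1  q0 
   q1   q2  q0 
 * q2   q2  q0 
(> = start, * = accepting)

start=q0; accept=q2; q0-x>q1; q0-y>q0; q1-x>q2; q1-y>q0; q2-x>q2; q2-y>q0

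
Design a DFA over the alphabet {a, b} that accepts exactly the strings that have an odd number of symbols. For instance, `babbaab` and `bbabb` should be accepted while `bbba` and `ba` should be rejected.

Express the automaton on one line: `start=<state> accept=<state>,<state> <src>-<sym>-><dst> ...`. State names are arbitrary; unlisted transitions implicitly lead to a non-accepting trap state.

start=q0 accept=q1 q0-a->q1 q0-b->q1 q1-a->q0 q1-b->q0

Only the length mod 2 matters, so use a 2-cycle: from any state, every input symbol moves to the next state, wrapping q1 back to q0. Mark q1 accepting.
A 2-state machine:
        a   b  
>  q0   q1  q1 
 * q1   q0  q0 
(> = start, * = accepting)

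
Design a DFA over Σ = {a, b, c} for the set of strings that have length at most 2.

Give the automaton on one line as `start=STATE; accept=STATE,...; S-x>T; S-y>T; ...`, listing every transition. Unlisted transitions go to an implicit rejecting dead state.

We only need to distinguish lengths 0, 1, …, 2, and '>2'. Chain q0 → q1 → q2 → q3 on every symbol, with q3 looping. Accepting states: {q0, q1, q2}.
4 states suffice.
        a   b   c  
>* q0   q1  q1  q1 
 * q1   q2  q2  q2 
 * q2   q3  q3  q3 
   q3   q3  q3  q3 
(> = start, * = accepting)

start=q0; accept=q0,q1,q2; q0-a>q1; q0-b>q1; q0-c>q1; q1-a>q2; q1-b>q2; q1-c>q2; q2-a>q3; q2-b>q3; q2-c>q3; q3-a>q3; q3-b>q3; q3-c>q3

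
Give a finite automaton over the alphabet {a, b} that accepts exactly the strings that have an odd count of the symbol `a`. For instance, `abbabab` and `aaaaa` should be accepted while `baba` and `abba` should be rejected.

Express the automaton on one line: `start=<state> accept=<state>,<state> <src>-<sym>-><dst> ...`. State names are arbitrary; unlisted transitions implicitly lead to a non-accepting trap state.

The only thing that matters is how many `a`s have appeared, reduced mod 2. Use one state per residue: q0 for 0, …, q1 for 1. Reading `a` moves to the next residue; anything else stays put. q1 is accepting.
A 2-state machine:
        a   b  
>  q0   q1  q0 
 * q1   q0  q1 
(> = start, * = accepting)

start=q0 accept=q1 q0-a->q1 q0-b->q0 q1-a->q0 q1-b->q1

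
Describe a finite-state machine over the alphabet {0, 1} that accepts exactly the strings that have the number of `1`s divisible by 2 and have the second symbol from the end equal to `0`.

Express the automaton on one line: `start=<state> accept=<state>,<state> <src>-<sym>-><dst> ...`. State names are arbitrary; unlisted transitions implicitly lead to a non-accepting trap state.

start=S0 accept=S3,S8 S0-0->S1 S0-1->S2 S1-0->S3 S1-1->S4 S2-0->S5 S2-1->S6 S3-0->S3 S3-1->S4 S4-0->S5 S4-1->S6 S5-0->S7 S5-1->S8 S6-0->S9 S6-1->S10 S7-0->S7 S7-1->S8 S8-0->S9 S8-1->S10 S9-0->S3 S9-1->S4 S10-0->S5 S10-1->S6

Run two small machines in parallel and take their product. One (2 states) tracks the count of `1`s modulo 2; the other (7 states) tracks the last 2 symbols read. Each combined state is a pair, one component from each; accept when both components accept.
With 11 states:
          0    1  
>  S0     S1   S2 
   S1     S3   S4 
   S2     S5   S6 
 * S3     S3   S4 
   S4     S5   S6 
   S5     S7   S8 
   S6     S9  S10 
   S7     S7   S8 
 * S8     S9  S10 
   S9     S3   S4 
   S10    S5   S6 
(> = start, * = accepting)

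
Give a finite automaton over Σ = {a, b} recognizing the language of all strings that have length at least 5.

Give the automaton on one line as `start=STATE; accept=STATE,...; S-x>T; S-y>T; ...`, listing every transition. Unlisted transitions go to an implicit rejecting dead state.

start=q0; accept=q5,q6; q0-a>q1; q0-b>q1; q1-a>q2; q1-b>q2; q2-a>q3; q2-b>q3; q3-a>q4; q3-b>q4; q4-a>q5; q4-b>q5; q5-a>q6; q5-b>q6; q6-a>q6; q6-b>q6

Count input length up to 6: every symbol moves from q0 toward q6, which means 'more than 5' and absorbs. Accept from {q5, q6}.
A 7-state machine:
        a   b  
>  q0   q1  q1 
   q1   q2  q2 
   q2   q3  q3 
   q3   q4  q4 
   q4   q5  q5 
 * q5   q6  q6 
 * q6   q6  q6 
(> = start, * = accepting)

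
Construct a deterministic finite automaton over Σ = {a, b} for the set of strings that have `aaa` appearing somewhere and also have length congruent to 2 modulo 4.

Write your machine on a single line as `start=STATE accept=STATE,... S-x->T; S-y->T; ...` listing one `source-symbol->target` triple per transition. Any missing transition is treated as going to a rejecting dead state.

start=s0; accept=s15; s0-a->s1; s0-b->s2; s1-a->s3; s1-b->s4; s2-a->s5; s2-b->s4; s3-a->s6; s3-b->s7; s4-a->s8; s4-b->s7; s5-a->s9; s5-b->s7; s6-a->s10; s6-b->s10; s7-a->s11; s7-b->s0; s8-a->s12; s8-b->s0; s9-a->s10; s9-b->s0; s10-a->s13; s10-b->s13; s11-a->s14; s11-b->s2; s12-a->s13; s12-b->s2; s13-a->s15; s13-b->s15; s14-a->s15; s14-b->s4; s15-a->s6; s15-b->s6

Build one automaton per condition and run them in lockstep. One (4 states) tracks whether and how much of `aaa` has been seen; the other (4 states) tracks the input length modulo 4. Each combined state is a pair, one component from each; accept when both components accept.
16 states suffice.
          a    b  
>  s0     s1   s2 
   s1     s3   s4 
   s2     s5   s4 
   s3     s6   s7 
   s4     s8   s7 
   s5     s9   s7 
   s6    s10  s10 
   s7    s11   s0 
   s8    s12   s0 
   s9    s10   s0 
   s10   s13  s13 
   s11   s14   s2 
   s12   s13   s2 
   s13   s15  s15 
   s14   s15   s4 
 * s15    s6   s6 
(> = start, * = accepting)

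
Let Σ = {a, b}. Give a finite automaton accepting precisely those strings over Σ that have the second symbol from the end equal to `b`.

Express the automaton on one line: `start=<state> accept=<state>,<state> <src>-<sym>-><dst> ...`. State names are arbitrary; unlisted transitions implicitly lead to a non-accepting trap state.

Because acceptance depends on a position counted from the end, the machine has to buffer the most recent 2 symbols. Make each state the string of the last up-to-2 symbols read; on input `x` shift the window left and append `x`. Accept when the buffered window has length 2 and begins with `b`.
With 7 states:
        a   b  
>  s0   s1  s2 
   s1   s3  s4 
   s2   s5  s6 
   s3   s3  s4 
   s4   s5  s6 
 * s5   s3  s4 
 * s6   s5  s6 
(> = start, * = accepting)

start=s0 accept=s5,s6 s0-a->s1 s0-b->s2 s1-a->s3 s1-b->s4 s2-a->s5 s2-b->s6 s3-a->s3 s3-b->s4 s4-a->s5 s4-b->s6 s5-a->s3 s5-b->s4 s6-a->s5 s6-b->s6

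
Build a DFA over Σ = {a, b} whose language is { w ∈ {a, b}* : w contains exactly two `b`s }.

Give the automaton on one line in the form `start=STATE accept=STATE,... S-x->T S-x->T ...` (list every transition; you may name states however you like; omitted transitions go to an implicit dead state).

start=s0 accept=s2 s0-a->s0 s0-b->s1 s1-a->s1 s1-b->s2 s2-a->s2 s2-b->s3 s3-a->s3 s3-b->s3

Only the number of `b`s matters, and only up to 3. Make a chain s0 → s1 → s2 → s3 advanced by each `b` (with s3 absorbing); every other symbol self-loops. The accepting set is {s2}.
4 states suffice.
        a   b  
>  s0   s0  s1 
   s1   s1  s2 
 * s2   s2  s3 
   s3   s3  s3 
(> = start, * = accepting)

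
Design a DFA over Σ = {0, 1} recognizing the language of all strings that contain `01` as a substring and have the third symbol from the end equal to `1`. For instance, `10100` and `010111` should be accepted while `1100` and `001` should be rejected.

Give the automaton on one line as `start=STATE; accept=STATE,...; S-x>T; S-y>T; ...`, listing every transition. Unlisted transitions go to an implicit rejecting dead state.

Build one automaton per condition and run them in lockstep. The first has 3 states tracking whether and how much of `01` has been seen; the second has 15 states tracking the last 3 symbols read. A product state is a pair (one from each), accepting exactly when both do. After merging equivalent states the machine shrinks.
          0    1  
>  S0     S1   S2 
   S1     S1   S3 
   S2     S4   S2 
   S3     S5   S6 
   S4     S1   S7 
   S5     S8   S7 
   S6     S9  S10 
 * S7     S5   S6 
 * S8     S1   S3 
 * S9     S8   S7 
 * S10    S9  S10 
(> = start, * = accepting)

start=S0; accept=S7,S8,S9,S10; S0-0>S1; S0-1>S2; S1-0>S1; S1-1>S3; S2-0>S4; S2-1>S2; S3-0>S5; S3-1>S6; S4-0>S1; S4-1>S7; S5-0>S8; S5-1>S7; S6-0>S9; S6-1>S10; S7-0>S5; S7-1>S6; S8-0>S1; S8-1>S3; S9-0>S8; S9-1>S7; S10-0>S9; S10-1>S10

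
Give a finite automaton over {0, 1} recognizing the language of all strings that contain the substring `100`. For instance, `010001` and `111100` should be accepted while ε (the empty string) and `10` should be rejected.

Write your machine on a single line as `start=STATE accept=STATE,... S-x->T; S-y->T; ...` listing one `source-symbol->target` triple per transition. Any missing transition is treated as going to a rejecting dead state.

start=q0; accept=q3; q0-0->q0; q0-1->q1; q1-0->q2; q1-1->q1; q2-0->q3; q2-1->q1; q3-0->q3; q3-1->q3

Track how much of `100` has been matched so far: state q0 is no progress, q3 is the absorbing accept state reached once `100` has occurred. Intermediate states record partial matches; on a mismatch, fall back to the longest reusable overlap.
        0   1  
>  q0   q0  q1 
   q1   q2  q1 
   q2   q3  q1 
 * q3   q3  q3 
(> = start, * = accepting)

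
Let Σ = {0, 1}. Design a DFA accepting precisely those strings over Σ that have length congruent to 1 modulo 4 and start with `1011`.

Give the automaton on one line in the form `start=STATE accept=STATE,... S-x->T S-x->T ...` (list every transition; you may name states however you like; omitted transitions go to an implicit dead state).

start=s0 accept=s6 s0-0->s1 s0-1->s2 s1-0->s1 s1-1->s1 s2-0->s3 s2-1->s1 s3-0->s1 s3-1->s4 s4-0->s1 s4-1->s5 s5-0->s6 s5-1->s6 s6-0->s7 s6-1->s7 s7-0->s8 s7-1->s8 s8-0->s5 s8-1->s5

Run two small machines in parallel and take their product. The first has 4 states tracking the input length modulo 4; the second has 6 states tracking whether the input so far still matches the prefix `1011`. A product state is a pair (one from each), accepting exactly when both do. After merging equivalent states the machine shrinks.
With 9 states:
        0   1  
>  s0   s1  s2 
   s1   s1  s1 
   s2   s3  s1 
   s3   s1  s4 
   s4   s1  s5 
   s5   s6  s6 
 * s6   s7  s7 
   s7   s8  s8 
   s8   s5  s5 
(> = start, * = accepting)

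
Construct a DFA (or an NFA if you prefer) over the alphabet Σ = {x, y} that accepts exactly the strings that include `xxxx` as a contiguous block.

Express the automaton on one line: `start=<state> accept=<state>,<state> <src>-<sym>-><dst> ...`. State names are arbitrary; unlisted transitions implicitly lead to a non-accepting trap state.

start=S0 accept=S4 S0-x->S1 S0-y->S0 S1-x->S2 S1-y->S0 S2-x->S3 S2-y->S0 S3-x->S4 S3-y->S0 S4-x->S4 S4-y->S4

Track how much of `xxxx` has been matched so far: state S0 is no progress, S4 is the absorbing accept state reached once `xxxx` has occurred. Intermediate states record partial matches; on a mismatch, fall back to the longest reusable overlap.
With 5 states:
        x   y  
>  S0   S1  S0 
   S1   S2  S0 
   S2   S3  S0 
   S3   S4  S0 
 * S4   S4  S4 
(> = start, * = accepting)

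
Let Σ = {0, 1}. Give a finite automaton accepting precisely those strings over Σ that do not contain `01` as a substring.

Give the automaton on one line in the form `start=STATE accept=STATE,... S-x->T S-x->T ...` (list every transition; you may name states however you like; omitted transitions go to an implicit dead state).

Track partial matches of the forbidden pattern `01`. State q2 is a dead state reached once `01` has occurred; every other state accepts. q0 means no part of `01` is currently matched.
With 3 states:
        0   1  
>* q0   q1  q0 
 * q1   q1  q2 
   q2   q2  q2 
(> = start, * = accepting)

start=q0 accept=q0,q1 q0-0->q1 q0-1->q0 q1-0->q1 q1-1->q2 q2-0->q2 q2-1->q2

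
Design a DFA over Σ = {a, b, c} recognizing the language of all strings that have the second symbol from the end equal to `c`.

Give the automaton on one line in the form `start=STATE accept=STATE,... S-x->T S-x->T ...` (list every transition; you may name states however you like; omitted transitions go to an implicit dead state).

start=q0 accept=q10,q11,q12 q0-a->q1 q0-b->q2 q0-c->q3 q1-a->q4 q1-b->q5 q1-c->q6 q2-a->q7 q2-b->q8 q2-c->q9 q3-a->q10 q3-b->q11 q3-c->q12 q4-a->q4 q4-b->q5 q4-c->q6 q5-a->q7 q5-b->q8 q5-c->q9 q6-a->q10 q6-b->q11 q6-c->q12 q7-a->q4 q7-b->q5 q7-c->q6 q8-a->q7 q8-b->q8 q8-c->q9 q9-a->q10 q9-b->q11 q9-c->q12 q10-a->q4 q10-b->q5 q10-c->q6 q11-a->q7 q11-b->q8 q11-c->q9 q12-a->q10 q12-b->q11 q12-c->q12

A DFA must remember the last 2 symbols (since which symbol is second-to-last isn't known until the input ends). Use one state per possible window of the last ≤2 symbols; accept from those whose window starts with `c`.
          a    b    c  
>  q0     q1   q2   q3 
   q1     q4   q5   q6 
   q2     q7   q8   q9 
   q3    q10  q11  q12 
   q4     q4   q5   q6 
   q5     q7   q8   q9 
   q6    q10  q11  q12 
   q7     q4   q5   q6 
   q8     q7   q8   q9 
   q9    q10  q11  q12 
 * q10    q4   q5   q6 
 * q11    q7   q8   q9 
 * q12   q10  q11  q12 
(> = start, * = accepting)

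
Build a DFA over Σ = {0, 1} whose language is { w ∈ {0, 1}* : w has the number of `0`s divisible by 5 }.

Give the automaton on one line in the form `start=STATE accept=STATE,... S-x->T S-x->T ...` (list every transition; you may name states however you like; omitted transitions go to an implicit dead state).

start=S0 accept=S0 S0-0->S1 S0-1->S0 S1-0->S2 S1-1->S1 S2-0->S3 S2-1->S2 S3-0->S4 S3-1->S3 S4-0->S0 S4-1->S4

The only thing that matters is how many `0`s have appeared, reduced mod 5. Use one state per residue: S0 for 0, …, S4 for 4. Reading `0` moves to the next residue; anything else stays put. S0 is accepting.
A 5-state machine:
        0   1  
>* S0   S1  S0 
   S1   S2  S1 
   S2   S3  S2 
   S3   S4  S3 
   S4   S0  S4 
(> = start, * = accepting)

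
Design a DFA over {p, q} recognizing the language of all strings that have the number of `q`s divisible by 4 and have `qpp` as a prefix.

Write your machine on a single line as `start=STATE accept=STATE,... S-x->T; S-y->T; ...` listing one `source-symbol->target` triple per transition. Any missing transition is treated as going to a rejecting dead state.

Run two small machines in parallel and take their product. One (4 states) tracks the count of `q`s modulo 4; the other (5 states) tracks whether the input so far still matches the prefix `qpp`. Each combined state is a pair, one component from each; accept when both components accept. Minimizing collapses redundant product states.
An 8-state machine:
        p   q  
>  S0   S1  S2 
   S1   S1  S1 
   S2   S3  S1 
   S3   S4  S1 
   S4   S4  S5 
   S5   S5  S6 
   S6   S6  S7 
 * S7   S7  S4 
(> = start, * = accepting)

start=S0; accept=S7; S0-p->S1; S0-q->S2; S1-p->S1; S1-q->S1; S2-p->S3; S2-q->S1; S3-p->S4; S3-q->S1; S4-p->S4; S4-q->S5; S5-p->S5; S5-q->S6; S6-p->S6; S6-q->S7; S7-p->S7; S7-q->S4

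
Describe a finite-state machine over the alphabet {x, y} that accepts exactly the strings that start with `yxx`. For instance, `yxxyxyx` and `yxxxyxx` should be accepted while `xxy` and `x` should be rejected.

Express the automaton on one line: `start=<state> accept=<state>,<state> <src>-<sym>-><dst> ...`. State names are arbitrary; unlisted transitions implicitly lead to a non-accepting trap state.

start=A accept=D A-x->E A-y->B B-x->C B-y->E C-x->D C-y->E D-x->D D-y->D E-x->E E-y->E

Check the first 3 symbols one by one: A through C record how many have matched `yxx` so far; any wrong symbol goes to the dead state E. After all 3 match we enter the accepting sink D.
With 5 states:
       x  y 
>  A   E  B 
   B   C  E 
   C   D  E 
 * D   D  D 
   E   E  E 
(> = start, * = accepting)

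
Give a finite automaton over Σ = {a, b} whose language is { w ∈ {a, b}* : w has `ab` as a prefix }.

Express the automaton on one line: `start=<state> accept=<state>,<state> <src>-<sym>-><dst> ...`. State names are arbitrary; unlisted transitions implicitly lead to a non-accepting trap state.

start=q0 accept=q2 q0-a->q1 q0-b->q3 q1-a->q3 q1-b->q2 q2-a->q2 q2-b->q2 q3-a->q3 q3-b->q3

Walk along `ab` while the input agrees: from q0 take `a` to q1, and so on. Any deviation drops to the rejecting sink q3. Once q2 is reached the prefix is confirmed and every continuation is accepted.
        a   b  
>  q0   q1  q3 
   q1   q3  q2 
 * q2   q2  q2 
   q3   q3  q3 
(> = start, * = accepting)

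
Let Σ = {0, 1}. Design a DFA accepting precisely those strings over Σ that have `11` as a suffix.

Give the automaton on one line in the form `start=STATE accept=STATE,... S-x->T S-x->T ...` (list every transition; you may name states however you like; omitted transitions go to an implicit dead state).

Remember how much of `11` the current input suffix matches. State s0 means no match yet; s1 means the last symbol is `1`; s2 means the last 2 symbols are `11`. Only s2 accepts. On a mismatch, fall back to the longest proper suffix that is still a prefix of `11`.
3 states suffice.
        0   1  
>  s0   s0  s1 
   s1   s0  s2 
 * s2   s0  s2 
(> = start, * = accepting)

start=s0 accept=s2 s0-0->s0 s0-1->s1 s1-0->s0 s1-1->s2 s2-0->s0 s2-1->s2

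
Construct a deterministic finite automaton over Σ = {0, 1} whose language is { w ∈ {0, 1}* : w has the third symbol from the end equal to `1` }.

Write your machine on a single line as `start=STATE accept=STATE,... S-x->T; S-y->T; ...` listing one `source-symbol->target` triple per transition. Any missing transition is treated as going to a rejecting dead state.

A DFA must remember the last 3 symbols (since which symbol is third-to-last isn't known until the input ends). Use one state per possible window of the last ≤3 symbols; accept from those whose window starts with `1`.
       0  1 
>  A   B  C 
   B   D  E 
   C   F  G 
   D   H  I 
   E   J  K 
   F   L  M 
   G   N  O 
   H   H  I 
   I   J  K 
   J   L  M 
   K   N  O 
 * L   H  I 
 * M   J  K 
 * N   L  M 
 * O   N  O 
(> = start, * = accepting)

start=A; accept=L,M,N,O; A-0->B; A-1->C; B-0->D; B-1->E; C-0->F; C-1->G; D-0->H; D-1->I; E-0->J; E-1->K; F-0->L; F-1->M; G-0->N; G-1->O; H-0->H; H-1->I; I-0->J; I-1->K; J-0->L; J-1->M; K-0->N; K-1->O; L-0->H; L-1->I; M-0->J; M-1->K; N-0->L; N-1->M; O-0->N; O-1->O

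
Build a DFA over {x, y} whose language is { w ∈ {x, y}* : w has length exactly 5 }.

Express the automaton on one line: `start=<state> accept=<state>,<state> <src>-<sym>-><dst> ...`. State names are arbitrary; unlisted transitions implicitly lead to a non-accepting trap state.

We only need to distinguish lengths 0, 1, …, 5, and '>5'. Chain s0 → s1 → s2 → s3 → s4 → s5 → s6 on every symbol, with s6 looping. Accepting states: {s5}.
        x   y  
>  s0   s1  s1 
   s1   s2  s2 
   s2   s3  s3 
   s3   s4  s4 
   s4   s5  s5 
 * s5   s6  s6 
   s6   s6  s6 
(> = start, * = accepting)

start=s0 accept=s5 s0-x->s1 s0-y->s1 s1-x->s2 s1-y->s2 s2-x->s3 s2-y->s3 s3-x->s4 s3-y->s4 s4-x->s5 s4-y->s5 s5-x->s6 s5-y->s6 s6-x->s6 s6-y->s6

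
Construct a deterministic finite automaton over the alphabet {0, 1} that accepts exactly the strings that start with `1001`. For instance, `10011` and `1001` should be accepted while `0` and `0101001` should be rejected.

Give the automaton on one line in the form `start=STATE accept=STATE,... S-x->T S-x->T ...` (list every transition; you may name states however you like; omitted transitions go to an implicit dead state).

start=s0 accept=s4 s0-0->s5 s0-1->s1 s1-0->s2 s1-1->s5 s2-0->s3 s2-1->s5 s3-0->s5 s3-1->s4 s4-0->s4 s4-1->s4 s5-0->s5 s5-1->s5

Walk along `1001` while the input agrees: from s0 take `1` to s1, and so on. Any deviation drops to the rejecting sink s5. Once s4 is reached the prefix is confirmed and every continuation is accepted.
6 states suffice.
        0   1  
>  s0   s5  s1 
   s1   s2  s5 
   s2   s3  s5 
   s3   s5  s4 
 * s4   s4  s4 
   s5   s5  s5 
(> = start, * = accepting)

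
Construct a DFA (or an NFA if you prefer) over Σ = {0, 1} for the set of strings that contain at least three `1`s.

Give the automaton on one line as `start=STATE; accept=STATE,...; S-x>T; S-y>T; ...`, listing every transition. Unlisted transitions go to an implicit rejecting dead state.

Count `1`s, saturating at 4: states A through D mean 0 through 3 `1`s seen; E means more than 3. Each `1` increments (capped at E); other symbols loop. Accept from {D, E}.
A 5-state machine:
       0  1 
>  A   A  B 
   B   B  C 
   C   C  D 
 * D   D  E 
 * E   E  E 
(> = start, * = accepting)

start=A; accept=D,E; A-0>A; A-1>B; B-0>B; B-1>C; C-0>C; C-1>D; D-0>D; D-1>E; E-0>E; E-1>E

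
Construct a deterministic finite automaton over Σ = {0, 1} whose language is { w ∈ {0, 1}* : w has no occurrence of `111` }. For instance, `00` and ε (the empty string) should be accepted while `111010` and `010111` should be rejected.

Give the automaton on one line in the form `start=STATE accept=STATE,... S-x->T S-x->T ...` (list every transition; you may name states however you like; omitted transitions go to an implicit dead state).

Track partial matches of the forbidden pattern `111`. State D is a dead state reached once `111` has occurred; every other state accepts. A means no part of `111` is currently matched.
A 4-state machine:
       0  1 
>* A   A  B 
 * B   A  C 
 * C   A  D 
   D   D  D 
(> = start, * = accepting)

start=A accept=A,B,C A-0->A A-1->B B-0->A B-1->C C-0->A C-1->D D-0->D D-1->D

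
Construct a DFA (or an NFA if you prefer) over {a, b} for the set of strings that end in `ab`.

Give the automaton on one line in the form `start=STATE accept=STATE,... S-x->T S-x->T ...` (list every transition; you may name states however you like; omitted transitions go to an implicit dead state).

Let each state record the length of the longest suffix of the input read so far that is also a prefix of `ab`. q1 means the last symbol is `a`; q2 means the last 2 symbols are `ab`. Accept only at q2, where the string currently ends in `ab`.
3 states suffice.
        a   b  
>  q0   q1  q0 
   q1   q1  q2 
 * q2   q1  q0 
(> = start, * = accepting)

start=q0 accept=q2 q0-a->q1 q0-b->q0 q1-a->q1 q1-b->q2 q2-a->q1 q2-b->q0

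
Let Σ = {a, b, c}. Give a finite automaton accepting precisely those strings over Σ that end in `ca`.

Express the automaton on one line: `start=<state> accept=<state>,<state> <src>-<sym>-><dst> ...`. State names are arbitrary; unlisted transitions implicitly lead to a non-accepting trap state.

start=q0 accept=q2 q0-a->q0 q0-b->q0 q0-c->q1 q1-a->q2 q1-b->q0 q1-c->q1 q2-a->q0 q2-b->q0 q2-c->q1

Let each state record the length of the longest suffix of the input read so far that is also a prefix of `ca`. q1 means the last symbol is `c`; q2 means the last 2 symbols are `ca`. Accept only at q2, where the string currently ends in `ca`.
A 3-state machine:
        a   b   c  
>  q0   q0  q0  q1 
   q1   q2  q0  q1 
 * q2   q0  q0  q1 
(> = start, * = accepting)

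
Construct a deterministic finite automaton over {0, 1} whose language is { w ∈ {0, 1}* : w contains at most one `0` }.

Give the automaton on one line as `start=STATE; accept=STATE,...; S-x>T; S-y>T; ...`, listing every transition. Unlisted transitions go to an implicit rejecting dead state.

start=S0; accept=S0,S1; S0-0>S1; S0-1>S0; S1-0>S2; S1-1>S1; S2-0>S2; S2-1>S2

Count `0`s, saturating at 2: state S0 means no `0` yet, S1 means one `0` seen, S2 means more than one. Each `0` increments (capped at S2); other symbols loop. Accept from {S0, S1}.
With 3 states:
        0   1  
>* S0   S1  S0 
 * S1   S2  S1 
   S2   S2  S2 
(> = start, * = accepting)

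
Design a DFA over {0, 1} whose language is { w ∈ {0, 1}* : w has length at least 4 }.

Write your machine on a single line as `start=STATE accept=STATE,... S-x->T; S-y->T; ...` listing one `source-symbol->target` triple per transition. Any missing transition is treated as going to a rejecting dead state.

start=q0; accept=q4,q5; q0-0->q1; q0-1->q1; q1-0->q2; q1-1->q2; q2-0->q3; q2-1->q3; q3-0->q4; q3-1->q4; q4-0->q5; q4-1->q5; q5-0->q5; q5-1->q5

We only need to distinguish lengths 0, 1, …, 4, and '>4'. Chain q0 → q1 → q2 → q3 → q4 → q5 on every symbol, with q5 looping. Accepting states: {q4, q5}.
6 states suffice.
        0   1  
>  q0   q1  q1 
   q1   q2  q2 
   q2   q3  q3 
   q3   q4  q4 
 * q4   q5  q5 
 * q5   q5  q5 
(> = start, * = accepting)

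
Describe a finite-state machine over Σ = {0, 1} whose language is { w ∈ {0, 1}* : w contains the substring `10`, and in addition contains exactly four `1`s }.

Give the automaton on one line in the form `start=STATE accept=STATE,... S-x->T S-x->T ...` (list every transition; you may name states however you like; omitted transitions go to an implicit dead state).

start=s0 accept=s8 s0-0->s0 s0-1->s1 s1-0->s2 s1-1->s3 s2-0->s2 s2-1->s4 s3-0->s4 s3-1->s5 s4-0->s4 s4-1->s6 s5-0->s6 s5-1->s7 s6-0->s6 s6-1->s8 s7-0->s8 s7-1->s9 s8-0->s8 s8-1->s9 s9-0->s9 s9-1->s9

Run two small machines in parallel and take their product. One (3 states) tracks whether and how much of `10` has been seen; the other (6 states) tracks the count of `1`s, saturating at 5. Each combined state is a pair, one component from each; accept when both components accept. After merging equivalent states the machine shrinks.
10 states suffice.
        0   1  
>  s0   s0  s1 
   s1   s2  s3 
   s2   s2  s4 
   s3   s4  s5 
   s4   s4  s6 
   s5   s6  s7 
   s6   s6  s8 
   s7   s8  s9 
 * s8   s8  s9 
   s9   s9  s9 
(> = start, * = accepting)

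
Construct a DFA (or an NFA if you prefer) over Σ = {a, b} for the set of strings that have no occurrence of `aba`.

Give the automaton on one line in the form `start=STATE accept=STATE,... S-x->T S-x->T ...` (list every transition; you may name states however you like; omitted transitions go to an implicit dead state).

start=S0 accept=S0,S1,S2 S0-a->S1 S0-b->S0 S1-a->S1 S1-b->S2 S2-a->S3 S2-b->S0 S3-a->S3 S3-b->S3

Track partial matches of the forbidden pattern `aba`. State S3 is a dead state reached once `aba` has occurred; every other state accepts. S0 means no part of `aba` is currently matched.
A 4-state machine:
        a   b  
>* S0   S1  S0 
 * S1   S1  S2 
 * S2   S3  S0 
   S3   S3  S3 
(> = start, * = accepting)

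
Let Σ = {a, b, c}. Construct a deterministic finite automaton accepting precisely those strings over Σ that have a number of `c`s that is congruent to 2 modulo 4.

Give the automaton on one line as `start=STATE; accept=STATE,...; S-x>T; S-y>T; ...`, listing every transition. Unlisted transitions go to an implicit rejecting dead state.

start=s0; accept=s2; s0-a>s0; s0-b>s0; s0-c>s1; s1-a>s1; s1-b>s1; s1-c>s2; s2-a>s2; s2-b>s2; s2-c>s3; s3-a>s3; s3-b>s3; s3-c>s0

The only thing that matters is how many `c`s have appeared, reduced mod 4. Use one state per residue: s0 for 0, …, s3 for 3. Reading `c` moves to the next residue; anything else stays put. s2 is accepting.
With 4 states:
        a   b   c  
>  s0   s0  s0  s1 
   s1   s1  s1  s2 
 * s2   s2  s2  s3 
   s3   s3  s3  s0 
(> = start, * = accepting)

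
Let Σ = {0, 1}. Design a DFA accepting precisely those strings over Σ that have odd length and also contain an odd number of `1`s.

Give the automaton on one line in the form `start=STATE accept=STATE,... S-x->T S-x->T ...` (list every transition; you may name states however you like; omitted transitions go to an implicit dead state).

start=s0 accept=s2 s0-0->s1 s0-1->s2 s1-0->s0 s1-1->s3 s2-0->s3 s2-1->s0 s3-0->s2 s3-1->s1

Run two small machines in parallel and take their product. The first has 2 states tracking the input length modulo 2; the second has 2 states tracking the count of `1`s modulo 2. A product state is a pair (one from each), accepting exactly when both do.
4 states suffice.
        0   1  
>  s0   s1  s2 
   s1   s0  s3 
 * s2   s3  s0 
   s3   s2  s1 
(> = start, * = accepting)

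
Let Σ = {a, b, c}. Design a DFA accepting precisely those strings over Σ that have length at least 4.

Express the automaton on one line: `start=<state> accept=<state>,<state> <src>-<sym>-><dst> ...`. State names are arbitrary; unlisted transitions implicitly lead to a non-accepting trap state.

We only need to distinguish lengths 0, 1, …, 4, and '>4'. Chain q0 → q1 → q2 → q3 → q4 → q5 on every symbol, with q5 looping. Accepting states: {q4, q5}.
6 states suffice.
        a   b   c  
>  q0   q1  q1  q1 
   q1   q2  q2  q2 
   q2   q3  q3  q3 
   q3   q4  q4  q4 
 * q4   q5  q5  q5 
 * q5   q5  q5  q5 
(> = start, * = accepting)

start=q0 accept=q4,q5 q0-a->q1 q0-b->q1 q0-c->q1 q1-a->q2 q1-b->q2 q1-c->q2 q2-a->q3 q2-b->q3 q2-c->q3 q3-a->q4 q3-b->q4 q3-c->q4 q4-a->q5 q4-b->q5 q4-c->q5 q5-a->q5 q5-b->q5 q5-c->q5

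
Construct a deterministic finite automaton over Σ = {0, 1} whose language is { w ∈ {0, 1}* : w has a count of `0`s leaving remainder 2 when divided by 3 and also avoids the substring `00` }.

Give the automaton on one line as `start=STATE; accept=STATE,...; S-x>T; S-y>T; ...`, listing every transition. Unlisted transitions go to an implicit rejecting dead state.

Handle the two conditions separately and then intersect. One (3 states) tracks the count of `0`s modulo 3; the other (3 states) tracks partial matches of the forbidden pattern `00`. Each combined state is a pair, one component from each; accept when both components accept.
9 states suffice.
        0   1  
>  s0   s1  s0 
   s1   s2  s3 
   s2   s4  s2 
   s3   s5  s3 
   s4   s6  s4 
 * s5   s4  s7 
   s6   s2  s6 
 * s7   s8  s7 
   s8   s6  s0 
(> = start, * = accepting)

start=s0; accept=s5,s7; s0-0>s1; s0-1>s0; s1-0>s2; s1-1>s3; s2-0>s4; s2-1>s2; s3-0>s5; s3-1>s3; s4-0>s6; s4-1>s4; s5-0>s4; s5-1>s7; s6-0>s2; s6-1>s6; s7-0>s8; s7-1>s7; s8-0>s6; s8-1>s0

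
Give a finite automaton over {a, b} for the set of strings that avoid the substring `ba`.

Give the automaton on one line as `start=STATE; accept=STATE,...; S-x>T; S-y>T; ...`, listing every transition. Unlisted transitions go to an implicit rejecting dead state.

Track partial matches of the forbidden pattern `ba`. State s2 is a dead state reached once `ba` has occurred; every other state accepts. s0 means no part of `ba` is currently matched.
A 3-state machine:
        a   b  
>* s0   s0  s1 
 * s1   s2  s1 
   s2   s2  s2 
(> = start, * = accepting)

start=s0; accept=s0,s1; s0-a>s0; s0-b>s1; s1-a>s2; s1-b>s1; s2-a>s2; s2-b>s2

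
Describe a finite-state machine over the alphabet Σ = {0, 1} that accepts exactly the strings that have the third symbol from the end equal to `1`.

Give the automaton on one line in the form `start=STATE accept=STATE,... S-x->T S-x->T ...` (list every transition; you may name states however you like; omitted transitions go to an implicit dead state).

start=A accept=L,M,N,O A-0->B A-1->C B-0->D B-1->E C-0->F C-1->G D-0->H D-1->I E-0->J E-1->K F-0->L F-1->M G-0->N G-1->O H-0->H H-1->I I-0->J I-1->K J-0->L J-1->M K-0->N K-1->O L-0->H L-1->I M-0->J M-1->K N-0->L N-1->M O-0->N O-1->O

Because acceptance depends on a position counted from the end, the machine has to buffer the most recent 3 symbols. Make each state the string of the last up-to-3 symbols read; on input `x` shift the window left and append `x`. Accept when the buffered window has length 3 and begins with `1`.
15 states suffice.
       0  1 
>  A   B  C 
   B   D  E 
   C   F  G 
   D   H  I 
   E   J  K 
   F   L  M 
   G   N  O 
   H   H  I 
   I   J  K 
   J   L  M 
   K   N  O 
 * L   H  I 
 * M   J  K 
 * N   L  M 
 * O   N  O 
(> = start, * = accepting)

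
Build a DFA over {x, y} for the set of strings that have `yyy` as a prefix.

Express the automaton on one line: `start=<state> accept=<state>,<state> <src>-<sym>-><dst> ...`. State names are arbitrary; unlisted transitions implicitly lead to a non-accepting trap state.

Walk along `yyy` while the input agrees: from S0 take `y` to S1, and so on. Any deviation drops to the rejecting sink S4. Once S3 is reached the prefix is confirmed and every continuation is accepted.
A 5-state machine:
        x   y  
>  S0   S4  S1 
   S1   S4  S2 
   S2   S4  S3 
 * S3   S3  S3 
   S4   S4  S4 
(> = start, * = accepting)

start=S0 accept=S3 S0-x->S4 S0-y->S1 S1-x->S4 S1-y->S2 S2-x->S4 S2-y->S3 S3-x->S3 S3-y->S3 S4-x->S4 S4-y->S4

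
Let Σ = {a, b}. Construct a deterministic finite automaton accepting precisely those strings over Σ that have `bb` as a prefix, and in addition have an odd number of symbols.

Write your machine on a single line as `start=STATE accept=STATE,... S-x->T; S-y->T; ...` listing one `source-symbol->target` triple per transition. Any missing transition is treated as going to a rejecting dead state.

start=q0; accept=q4; q0-a->q1; q0-b->q2; q1-a->q1; q1-b->q1; q2-a->q1; q2-b->q3; q3-a->q4; q3-b->q4; q4-a->q3; q4-b->q3

Build one automaton per condition and run them in lockstep. The first has 4 states tracking whether the input so far still matches the prefix `bb`; the second has 2 states tracking the input length modulo 2. A product state is a pair (one from each), accepting exactly when both do. Minimizing collapses redundant product states.
        a   b  
>  q0   q1  q2 
   q1   q1  q1 
   q2   q1  q3 
   q3   q4  q4 
 * q4   q3  q3 
(> = start, * = accepting)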